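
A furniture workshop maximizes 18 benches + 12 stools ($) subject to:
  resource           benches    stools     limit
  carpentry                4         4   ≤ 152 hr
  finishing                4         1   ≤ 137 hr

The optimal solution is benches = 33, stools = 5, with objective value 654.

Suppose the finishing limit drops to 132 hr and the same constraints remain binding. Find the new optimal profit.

644

Check each constraint at x*: carpentry 152/152 (tight); finishing 137/137 (tight).
From A_Bᵀ y = c: 4·y_carpentry + 4·y_finishing = 18; 4·y_carpentry + 1·y_finishing = 12.
→ y_carpentry = 2.5 and y_finishing = 2.
Δz = y_finishing·Δb = 2 × (-5) = -10, so new z* = 654 − 10 = 644.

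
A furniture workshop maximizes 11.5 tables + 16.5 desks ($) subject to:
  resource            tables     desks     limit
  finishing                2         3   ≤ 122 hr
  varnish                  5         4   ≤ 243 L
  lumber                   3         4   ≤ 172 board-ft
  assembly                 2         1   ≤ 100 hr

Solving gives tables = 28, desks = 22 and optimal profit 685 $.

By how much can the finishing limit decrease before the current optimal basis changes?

1.875

Binding constraints: finishing, lumber. The basis is B = [[2,3],[3,4]] with det -1.
Per unit decrease in finishing, x* moves by d = (4, -3).
The basis stays optimal until varnish becomes binding; allowable decrease = 1.875 hr.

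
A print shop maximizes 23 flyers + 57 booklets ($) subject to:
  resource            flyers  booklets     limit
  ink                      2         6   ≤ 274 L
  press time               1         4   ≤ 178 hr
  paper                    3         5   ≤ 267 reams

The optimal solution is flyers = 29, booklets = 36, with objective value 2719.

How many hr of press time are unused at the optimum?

press time used = 1·29 + 4·36 = 173; slack = 178 − 173 = 5.

5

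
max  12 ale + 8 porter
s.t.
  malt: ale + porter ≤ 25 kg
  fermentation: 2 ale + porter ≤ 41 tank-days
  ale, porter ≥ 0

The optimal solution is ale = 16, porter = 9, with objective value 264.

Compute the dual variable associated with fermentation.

4

At the optimum: malt uses 25 of 25 (binding); fermentation uses 41 of 41 (binding).
The binding rows give the dual system: 1·y_malt + 2·y_fermentation = 12 and 1·y_malt + 1·y_fermentation = 8.
→ y_malt = 4 and y_fermentation = 4.
Shadow price of fermentation = 4.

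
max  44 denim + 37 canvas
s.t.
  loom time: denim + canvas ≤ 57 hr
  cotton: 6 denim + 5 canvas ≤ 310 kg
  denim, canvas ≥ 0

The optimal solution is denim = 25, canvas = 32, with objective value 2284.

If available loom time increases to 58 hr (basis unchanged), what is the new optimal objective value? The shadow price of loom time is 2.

Δb = 1, so new z* = 2284 + (2)·(1) = 2284 + 2 = 2286.

2286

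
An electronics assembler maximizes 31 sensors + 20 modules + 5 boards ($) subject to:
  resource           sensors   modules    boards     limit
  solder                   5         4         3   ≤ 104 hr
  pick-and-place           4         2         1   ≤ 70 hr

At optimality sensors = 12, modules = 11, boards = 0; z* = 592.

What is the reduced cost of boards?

Both solder and pick-and-place are binding at x*.
Dual feasibility on the basic columns requires 5·y_solder + 4·y_pick-and-place = 31, 4·y_solder + 2·y_pick-and-place = 20.
Solving: y_solder = 3, y_pick-and-place = 4.
Reduced cost of boards: c₃ − yᵀa₃ = 5 − (3·3 + 4·1) = 5 − 13 = -8.

-8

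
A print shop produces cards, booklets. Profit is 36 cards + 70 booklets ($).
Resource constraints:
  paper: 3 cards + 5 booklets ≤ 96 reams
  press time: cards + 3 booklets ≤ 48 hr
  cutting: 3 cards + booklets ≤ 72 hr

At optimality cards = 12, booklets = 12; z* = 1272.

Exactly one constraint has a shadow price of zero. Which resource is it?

cutting

paper: 96/96 (binding)
press time: 48/48 (binding)
cutting: 48/72 (slack 24)
By complementary slackness, a constraint with positive slack has shadow price 0 → cutting.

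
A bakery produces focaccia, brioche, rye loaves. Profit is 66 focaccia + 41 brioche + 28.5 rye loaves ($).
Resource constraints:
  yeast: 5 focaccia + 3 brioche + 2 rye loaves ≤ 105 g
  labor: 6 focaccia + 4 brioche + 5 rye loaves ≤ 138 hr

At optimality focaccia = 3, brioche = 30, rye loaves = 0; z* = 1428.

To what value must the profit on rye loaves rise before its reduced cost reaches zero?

Both yeast and labor are binding at x*.
Dual feasibility on the basic columns requires 5·y_yeast + 6·y_labor = 66, 3·y_yeast + 4·y_labor = 41.
Solving: y_yeast = 9, y_labor = 3.5.
rye loaves enters the basis when its profit ≥ yᵀa₃ = 9·2 + 3.5·5 = 35.5.

35.5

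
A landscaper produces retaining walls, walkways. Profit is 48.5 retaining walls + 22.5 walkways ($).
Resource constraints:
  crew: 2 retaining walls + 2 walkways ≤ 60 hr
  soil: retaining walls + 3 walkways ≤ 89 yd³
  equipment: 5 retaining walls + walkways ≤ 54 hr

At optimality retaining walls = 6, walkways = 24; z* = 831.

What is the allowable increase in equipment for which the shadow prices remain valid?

96

Binding constraints: crew, equipment. The basis is B = [[2,2],[5,1]] with det -8.
Per unit increase in equipment, x* moves by d = (0.25, -0.25).
The basis stays optimal until walkways reaches 0; allowable increase = 96 hr.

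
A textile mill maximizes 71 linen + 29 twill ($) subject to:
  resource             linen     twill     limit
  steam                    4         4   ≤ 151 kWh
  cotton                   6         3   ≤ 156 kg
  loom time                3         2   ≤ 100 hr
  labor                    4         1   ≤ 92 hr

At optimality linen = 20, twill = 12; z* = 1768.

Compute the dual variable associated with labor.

Binding: cotton and labor. Non-binding: steam (23 unused), loom time (16 unused).
Slack constraints have shadow price 0 (complementary slackness).
Dual feasibility on the basic columns requires 6·y_cotton + 4·y_labor = 71, 3·y_cotton + 1·y_labor = 29.
Solving: y_cotton = 7.5, y_labor = 6.5.
Shadow price of labor = 6.5.

6.5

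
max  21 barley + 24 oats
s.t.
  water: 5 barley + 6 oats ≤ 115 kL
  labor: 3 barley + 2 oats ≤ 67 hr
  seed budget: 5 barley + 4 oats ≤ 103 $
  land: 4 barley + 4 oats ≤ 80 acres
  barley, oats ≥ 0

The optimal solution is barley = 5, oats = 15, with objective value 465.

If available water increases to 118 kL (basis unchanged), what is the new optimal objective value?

474

Check each constraint at x*: water 115/115 (tight); labor 45/67 (slack 22); seed budget 85/103 (slack 18); land 80/80 (tight).
Since labor, seed budget are not tight, their duals are 0.
Dual feasibility on the basic columns requires 5·y_water + 4·y_land = 21, 6·y_water + 4·y_land = 24.
→ y_water = 3 and y_land = 1.5.
Δz = y_water·Δb = 3 × (3) = 9, so new z* = 465 + 9 = 474.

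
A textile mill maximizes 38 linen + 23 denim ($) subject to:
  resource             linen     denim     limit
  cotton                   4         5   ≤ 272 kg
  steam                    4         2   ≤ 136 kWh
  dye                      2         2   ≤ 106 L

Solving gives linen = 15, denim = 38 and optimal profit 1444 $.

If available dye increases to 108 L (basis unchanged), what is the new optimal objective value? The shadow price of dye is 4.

1452

Δb = 2, so new z* = 1444 + (4)·(2) = 1444 + 8 = 1452.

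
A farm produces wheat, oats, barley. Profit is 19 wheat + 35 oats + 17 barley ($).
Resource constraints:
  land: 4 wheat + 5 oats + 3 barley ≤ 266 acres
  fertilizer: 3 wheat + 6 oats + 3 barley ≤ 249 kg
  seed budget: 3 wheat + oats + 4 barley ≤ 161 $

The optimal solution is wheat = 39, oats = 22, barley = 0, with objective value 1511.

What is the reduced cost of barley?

At the optimum: land uses 266 of 266 (binding); fertilizer uses 249 of 249 (binding); seed budget uses 139 of 161 (slack = 22).
Since seed budget is not tight, its dual is 0.
Dual feasibility on the basic columns requires 4·y_land + 3·y_fertilizer = 19, 5·y_land + 6·y_fertilizer = 35.
This yields shadow prices y_land = 1, y_fertilizer = 5.
Reduced cost of barley: c₃ − yᵀa₃ = 17 − (1·3 + 5·3) = 17 − 18 = -1.

-1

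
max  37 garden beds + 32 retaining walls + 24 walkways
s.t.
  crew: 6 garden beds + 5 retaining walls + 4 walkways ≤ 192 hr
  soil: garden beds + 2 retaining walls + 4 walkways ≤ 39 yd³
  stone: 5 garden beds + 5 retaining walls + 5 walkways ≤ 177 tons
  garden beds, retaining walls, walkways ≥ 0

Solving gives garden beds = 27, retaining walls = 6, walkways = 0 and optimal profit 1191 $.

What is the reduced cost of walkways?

-4

At the optimum: crew uses 192 of 192 (binding); soil uses 39 of 39 (binding); stone uses 165 of 177 (slack = 12).
By complementary slackness, y = 0 for the non-binding constraint.
The binding rows give the dual system: 6·y_crew + 1·y_soil = 37 and 5·y_crew + 2·y_soil = 32.
This yields shadow prices y_crew = 6, y_soil = 1.
Reduced cost of walkways: c₃ − yᵀa₃ = 24 − (6·4 + 1·4) = 24 − 28 = -4.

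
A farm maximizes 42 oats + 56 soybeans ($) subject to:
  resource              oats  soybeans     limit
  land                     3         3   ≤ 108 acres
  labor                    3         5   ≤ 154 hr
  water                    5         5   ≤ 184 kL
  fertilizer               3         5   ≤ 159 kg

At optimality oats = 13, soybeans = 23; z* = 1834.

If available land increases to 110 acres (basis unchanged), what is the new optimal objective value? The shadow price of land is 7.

1848

Δb = 2, so new z* = 1834 + (7)·(2) = 1834 + 14 = 1848.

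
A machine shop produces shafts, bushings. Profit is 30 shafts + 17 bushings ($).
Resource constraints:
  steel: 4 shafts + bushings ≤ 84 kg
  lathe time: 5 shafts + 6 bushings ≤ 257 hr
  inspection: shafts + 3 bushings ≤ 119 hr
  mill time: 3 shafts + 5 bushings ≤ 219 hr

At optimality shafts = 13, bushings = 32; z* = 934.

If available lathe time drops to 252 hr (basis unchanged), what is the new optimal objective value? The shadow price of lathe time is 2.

Δb = -5, so new z* = 934 + (2)·(-5) = 934 − 10 = 924.

924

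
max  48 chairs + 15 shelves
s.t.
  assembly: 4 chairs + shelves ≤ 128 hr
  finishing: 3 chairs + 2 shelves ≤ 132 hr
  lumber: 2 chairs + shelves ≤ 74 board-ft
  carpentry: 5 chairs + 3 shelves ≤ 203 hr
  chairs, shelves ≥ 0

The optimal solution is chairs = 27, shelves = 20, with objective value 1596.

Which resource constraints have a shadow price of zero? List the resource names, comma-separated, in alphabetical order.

assembly: 128/128 (binding)
finishing: 121/132 (slack 11)
lumber: 74/74 (binding)
carpentry: 195/203 (slack 8)
By complementary slackness, a constraint with positive slack has shadow price 0 → carpentry, finishing.

carpentry, finishing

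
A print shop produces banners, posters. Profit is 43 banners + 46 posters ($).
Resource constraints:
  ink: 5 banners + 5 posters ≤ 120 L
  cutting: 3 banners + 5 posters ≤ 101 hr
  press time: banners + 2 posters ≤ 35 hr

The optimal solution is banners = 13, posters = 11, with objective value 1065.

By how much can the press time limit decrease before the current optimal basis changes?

Binding constraints: ink, press time. The basis is B = [[5,5],[1,2]] with det 5.
Per unit decrease in press time, x* moves by d = (1, -1).
The basis stays optimal until posters reaches 0; allowable decrease = 11 hr.

11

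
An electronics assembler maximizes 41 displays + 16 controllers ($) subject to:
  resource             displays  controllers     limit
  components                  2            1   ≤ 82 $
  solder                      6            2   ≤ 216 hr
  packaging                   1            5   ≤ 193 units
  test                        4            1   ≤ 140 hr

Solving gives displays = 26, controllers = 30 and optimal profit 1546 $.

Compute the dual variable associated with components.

7

Binding: components and solder. Non-binding: packaging (17 unused), test (6 unused).
Since packaging, test are not tight, their duals are 0.
The binding rows give the dual system: 2·y_components + 6·y_solder = 41 and 1·y_components + 2·y_solder = 16.
Solving: y_components = 7, y_solder = 4.5.
Shadow price of components = 7.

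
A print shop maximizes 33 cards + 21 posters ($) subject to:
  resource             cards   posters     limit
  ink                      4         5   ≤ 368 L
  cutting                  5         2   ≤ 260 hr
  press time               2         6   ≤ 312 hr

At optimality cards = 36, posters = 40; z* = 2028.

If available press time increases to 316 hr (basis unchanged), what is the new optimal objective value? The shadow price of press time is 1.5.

2034

Δb = 4, so new z* = 2028 + (1.5)·(4) = 2028 + 6 = 2034.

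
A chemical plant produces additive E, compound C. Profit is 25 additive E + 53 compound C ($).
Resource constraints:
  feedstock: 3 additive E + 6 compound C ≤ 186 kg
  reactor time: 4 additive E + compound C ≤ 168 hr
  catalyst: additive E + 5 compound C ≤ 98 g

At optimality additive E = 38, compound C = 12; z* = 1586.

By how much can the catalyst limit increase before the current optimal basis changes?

57

Binding constraints: feedstock, catalyst. The basis is B = [[3,6],[1,5]] with det 9.
Per unit increase in catalyst, x* moves by d = (-0.6667, 0.3333).
The basis stays optimal until additive E reaches 0; allowable increase = 57 g.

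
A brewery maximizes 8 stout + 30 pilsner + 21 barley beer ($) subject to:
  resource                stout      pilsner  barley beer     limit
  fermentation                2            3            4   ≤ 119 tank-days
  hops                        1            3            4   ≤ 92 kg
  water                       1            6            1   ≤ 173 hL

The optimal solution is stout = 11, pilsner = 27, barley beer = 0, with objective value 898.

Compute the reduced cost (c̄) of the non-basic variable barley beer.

At the optimum: fermentation uses 103 of 119 (slack = 16); hops uses 92 of 92 (binding); water uses 173 of 173 (binding).
Since fermentation is not tight, its dual is 0.
The binding rows give the dual system: 1·y_hops + 1·y_water = 8 and 3·y_hops + 6·y_water = 30.
This yields shadow prices y_hops = 6, y_water = 2.
Reduced cost of barley beer: c₃ − yᵀa₃ = 21 − (6·4 + 2·1) = 21 − 26 = -5.

-5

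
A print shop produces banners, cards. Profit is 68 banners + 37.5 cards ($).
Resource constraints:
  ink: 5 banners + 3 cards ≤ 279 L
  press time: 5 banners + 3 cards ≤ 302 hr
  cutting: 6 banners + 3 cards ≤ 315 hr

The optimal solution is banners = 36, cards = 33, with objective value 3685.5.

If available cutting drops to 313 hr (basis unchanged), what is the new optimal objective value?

3674.5

At the optimum: ink uses 279 of 279 (binding); press time uses 279 of 302 (slack = 23); cutting uses 315 of 315 (binding).
By complementary slackness, y = 0 for the non-binding constraint.
Dual feasibility on the basic columns requires 5·y_ink + 6·y_cutting = 68, 3·y_ink + 3·y_cutting = 37.5.
Solving: y_ink = 7, y_cutting = 5.5.
Δz = y_cutting·Δb = 5.5 × (-2) = -11, so new z* = 3685.5 − 11 = 3674.5.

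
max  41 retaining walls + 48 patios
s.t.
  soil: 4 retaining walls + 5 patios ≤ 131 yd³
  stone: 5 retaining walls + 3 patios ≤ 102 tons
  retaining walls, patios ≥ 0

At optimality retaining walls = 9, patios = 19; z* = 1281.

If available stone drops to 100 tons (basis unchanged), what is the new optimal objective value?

1279

Both soil and stone are binding at x*.
The binding rows give the dual system: 4·y_soil + 5·y_stone = 41 and 5·y_soil + 3·y_stone = 48.
This yields shadow prices y_soil = 9, y_stone = 1.
Δz = y_stone·Δb = 1 × (-2) = -2, so new z* = 1281 − 2 = 1279.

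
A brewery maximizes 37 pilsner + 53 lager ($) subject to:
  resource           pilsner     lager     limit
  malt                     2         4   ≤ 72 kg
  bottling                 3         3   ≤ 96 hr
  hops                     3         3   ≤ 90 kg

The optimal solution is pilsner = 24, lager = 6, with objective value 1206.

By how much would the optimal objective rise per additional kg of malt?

8

Check each constraint at x*: malt 72/72 (tight); bottling 90/96 (slack 6); hops 90/90 (tight).
By complementary slackness, y = 0 for the non-binding constraint.
From A_Bᵀ y = c: 2·y_malt + 3·y_hops = 37; 4·y_malt + 3·y_hops = 53.
This yields shadow prices y_malt = 8, y_hops = 7.
Shadow price of malt = 8.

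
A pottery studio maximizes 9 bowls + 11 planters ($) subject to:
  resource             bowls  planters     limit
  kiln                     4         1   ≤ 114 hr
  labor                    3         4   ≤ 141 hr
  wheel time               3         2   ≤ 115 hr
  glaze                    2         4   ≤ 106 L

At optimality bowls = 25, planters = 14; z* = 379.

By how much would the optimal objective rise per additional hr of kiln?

1

Binding: kiln and glaze. Non-binding: labor (10 unused), wheel time (12 unused).
Since labor, wheel time are not tight, their duals are 0.
From A_Bᵀ y = c: 4·y_kiln + 2·y_glaze = 9; 1·y_kiln + 4·y_glaze = 11.
This yields shadow prices y_kiln = 1, y_glaze = 2.5.
Shadow price of kiln = 1.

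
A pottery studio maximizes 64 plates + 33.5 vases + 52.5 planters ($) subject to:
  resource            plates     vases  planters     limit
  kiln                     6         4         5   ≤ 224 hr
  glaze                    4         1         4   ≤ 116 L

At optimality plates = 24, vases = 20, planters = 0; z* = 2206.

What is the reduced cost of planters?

Check each constraint at x*: kiln 224/224 (tight); glaze 116/116 (tight).
The binding rows give the dual system: 6·y_kiln + 4·y_glaze = 64 and 4·y_kiln + 1·y_glaze = 33.5.
Solving: y_kiln = 7, y_glaze = 5.5.
Reduced cost of planters: c₃ − yᵀa₃ = 52.5 − (7·5 + 5.5·4) = 52.5 − 57 = -4.5.

-4.5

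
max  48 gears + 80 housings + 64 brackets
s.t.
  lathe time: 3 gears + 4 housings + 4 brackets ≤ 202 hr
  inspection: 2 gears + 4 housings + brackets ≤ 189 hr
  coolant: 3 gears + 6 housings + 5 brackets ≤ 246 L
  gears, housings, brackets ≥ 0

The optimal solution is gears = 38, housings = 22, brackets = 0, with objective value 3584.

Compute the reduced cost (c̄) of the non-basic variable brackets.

At the optimum: lathe time uses 202 of 202 (binding); inspection uses 164 of 189 (slack = 25); coolant uses 246 of 246 (binding).
Since inspection is not tight, its dual is 0.
Dual feasibility on the basic columns requires 3·y_lathe time + 3·y_coolant = 48, 4·y_lathe time + 6·y_coolant = 80.
This yields shadow prices y_lathe time = 8, y_coolant = 8.
Reduced cost of brackets: c₃ − yᵀa₃ = 64 − (8·4 + 8·5) = 64 − 72 = -8.

-8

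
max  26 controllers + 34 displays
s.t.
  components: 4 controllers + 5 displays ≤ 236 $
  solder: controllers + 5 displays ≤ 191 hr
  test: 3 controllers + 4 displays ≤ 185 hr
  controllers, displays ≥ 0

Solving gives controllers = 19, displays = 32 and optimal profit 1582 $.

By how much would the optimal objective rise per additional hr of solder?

0

At the optimum: components uses 236 of 236 (binding); solder uses 179 of 191 (slack = 12); test uses 185 of 185 (binding).
Since solder is not tight, its dual is 0.
From A_Bᵀ y = c: 4·y_components + 3·y_test = 26; 5·y_components + 4·y_test = 34.
Solving: y_components = 2, y_test = 6.
Shadow price of solder = 0.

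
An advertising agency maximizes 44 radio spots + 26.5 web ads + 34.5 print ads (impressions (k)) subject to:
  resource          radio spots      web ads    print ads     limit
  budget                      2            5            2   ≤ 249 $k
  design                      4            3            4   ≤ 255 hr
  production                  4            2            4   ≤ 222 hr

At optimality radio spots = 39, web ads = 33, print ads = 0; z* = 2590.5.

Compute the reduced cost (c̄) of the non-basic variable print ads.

-9.5

At the optimum: budget uses 243 of 249 (slack = 6); design uses 255 of 255 (binding); production uses 222 of 222 (binding).
Since budget is not tight, its dual is 0.
Dual feasibility on the basic columns requires 4·y_design + 4·y_production = 44, 3·y_design + 2·y_production = 26.5.
→ y_design = 4.5 and y_production = 6.5.
Reduced cost of print ads: c₃ − yᵀa₃ = 34.5 − (4.5·4 + 6.5·4) = 34.5 − 44 = -9.5.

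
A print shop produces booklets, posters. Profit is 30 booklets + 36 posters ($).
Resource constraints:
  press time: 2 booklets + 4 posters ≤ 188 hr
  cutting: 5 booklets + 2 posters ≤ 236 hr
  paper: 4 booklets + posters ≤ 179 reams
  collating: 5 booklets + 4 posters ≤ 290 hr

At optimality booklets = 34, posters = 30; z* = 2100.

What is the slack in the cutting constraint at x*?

cutting used = 5·34 + 2·30 = 230; slack = 236 − 230 = 6.

6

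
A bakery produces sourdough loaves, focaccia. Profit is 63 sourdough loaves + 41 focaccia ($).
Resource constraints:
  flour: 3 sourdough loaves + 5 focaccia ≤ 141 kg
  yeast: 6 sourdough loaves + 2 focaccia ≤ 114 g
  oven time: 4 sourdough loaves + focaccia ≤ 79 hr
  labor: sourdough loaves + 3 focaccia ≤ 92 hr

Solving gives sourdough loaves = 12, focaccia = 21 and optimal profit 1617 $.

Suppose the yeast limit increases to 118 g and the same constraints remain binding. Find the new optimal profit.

Binding: flour and yeast. Non-binding: oven time (10 unused), labor (17 unused).
Since oven time, labor are not tight, their duals are 0.
Dual feasibility on the basic columns requires 3·y_flour + 6·y_yeast = 63, 5·y_flour + 2·y_yeast = 41.
This yields shadow prices y_flour = 5, y_yeast = 8.
Δz = y_yeast·Δb = 8 × (4) = 32, so new z* = 1617 + 32 = 1649.

1649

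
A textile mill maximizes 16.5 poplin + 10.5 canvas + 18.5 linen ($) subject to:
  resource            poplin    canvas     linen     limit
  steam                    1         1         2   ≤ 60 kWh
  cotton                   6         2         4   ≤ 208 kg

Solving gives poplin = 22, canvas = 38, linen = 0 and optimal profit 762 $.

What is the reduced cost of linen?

-2.5

Check each constraint at x*: steam 60/60 (tight); cotton 208/208 (tight).
Dual feasibility on the basic columns requires 1·y_steam + 6·y_cotton = 16.5, 1·y_steam + 2·y_cotton = 10.5.
This yields shadow prices y_steam = 7.5, y_cotton = 1.5.
Reduced cost of linen: c₃ − yᵀa₃ = 18.5 − (7.5·2 + 1.5·4) = 18.5 − 21 = -2.5.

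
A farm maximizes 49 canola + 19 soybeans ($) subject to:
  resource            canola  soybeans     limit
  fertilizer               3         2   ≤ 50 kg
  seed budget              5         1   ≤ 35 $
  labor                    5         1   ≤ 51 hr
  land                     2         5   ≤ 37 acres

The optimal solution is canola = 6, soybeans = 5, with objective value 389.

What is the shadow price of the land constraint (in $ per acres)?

2

Check each constraint at x*: fertilizer 28/50 (slack 22); seed budget 35/35 (tight); labor 35/51 (slack 16); land 37/37 (tight).
Since fertilizer, labor are not tight, their duals are 0.
The binding rows give the dual system: 5·y_seed budget + 2·y_land = 49 and 1·y_seed budget + 5·y_land = 19.
This yields shadow prices y_seed budget = 9, y_land = 2.
Shadow price of land = 2.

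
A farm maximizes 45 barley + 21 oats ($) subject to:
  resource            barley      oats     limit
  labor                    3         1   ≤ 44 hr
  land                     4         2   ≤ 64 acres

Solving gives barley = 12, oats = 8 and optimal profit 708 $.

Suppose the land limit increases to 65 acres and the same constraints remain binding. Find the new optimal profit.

Check each constraint at x*: labor 44/44 (tight); land 64/64 (tight).
From A_Bᵀ y = c: 3·y_labor + 4·y_land = 45; 1·y_labor + 2·y_land = 21.
This yields shadow prices y_labor = 3, y_land = 9.
Δz = y_land·Δb = 9 × (1) = 9, so new z* = 708 + 9 = 717.

717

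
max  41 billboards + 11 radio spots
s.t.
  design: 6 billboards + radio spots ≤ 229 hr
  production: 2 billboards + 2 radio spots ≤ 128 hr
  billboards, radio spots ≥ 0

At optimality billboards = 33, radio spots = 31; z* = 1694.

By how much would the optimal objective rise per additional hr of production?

At the optimum: design uses 229 of 229 (binding); production uses 128 of 128 (binding).
Dual feasibility on the basic columns requires 6·y_design + 2·y_production = 41, 1·y_design + 2·y_production = 11.
→ y_design = 6 and y_production = 2.5.
Shadow price of production = 2.5.

2.5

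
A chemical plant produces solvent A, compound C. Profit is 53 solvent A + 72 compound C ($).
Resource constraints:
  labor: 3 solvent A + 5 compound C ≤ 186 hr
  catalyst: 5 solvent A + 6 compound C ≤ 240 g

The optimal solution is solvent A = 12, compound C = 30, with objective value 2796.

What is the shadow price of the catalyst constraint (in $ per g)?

At the optimum: labor uses 186 of 186 (binding); catalyst uses 240 of 240 (binding).
The binding rows give the dual system: 3·y_labor + 5·y_catalyst = 53 and 5·y_labor + 6·y_catalyst = 72.
Solving: y_labor = 6, y_catalyst = 7.
Shadow price of catalyst = 7.

7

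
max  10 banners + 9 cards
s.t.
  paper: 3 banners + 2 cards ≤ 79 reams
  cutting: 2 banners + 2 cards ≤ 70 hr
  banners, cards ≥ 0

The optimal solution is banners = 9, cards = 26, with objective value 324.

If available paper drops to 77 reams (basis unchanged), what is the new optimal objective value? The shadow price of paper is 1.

322

Δb = -2, so new z* = 324 + (1)·(-2) = 324 − 2 = 322.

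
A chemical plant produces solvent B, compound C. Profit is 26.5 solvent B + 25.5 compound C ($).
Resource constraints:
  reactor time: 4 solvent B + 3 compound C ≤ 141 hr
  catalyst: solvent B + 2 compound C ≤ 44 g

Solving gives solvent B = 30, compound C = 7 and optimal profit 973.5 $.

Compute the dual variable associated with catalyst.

4.5

Both reactor time and catalyst are binding at x*.
The binding rows give the dual system: 4·y_reactor time + 1·y_catalyst = 26.5 and 3·y_reactor time + 2·y_catalyst = 25.5.
This yields shadow prices y_reactor time = 5.5, y_catalyst = 4.5.
Shadow price of catalyst = 4.5.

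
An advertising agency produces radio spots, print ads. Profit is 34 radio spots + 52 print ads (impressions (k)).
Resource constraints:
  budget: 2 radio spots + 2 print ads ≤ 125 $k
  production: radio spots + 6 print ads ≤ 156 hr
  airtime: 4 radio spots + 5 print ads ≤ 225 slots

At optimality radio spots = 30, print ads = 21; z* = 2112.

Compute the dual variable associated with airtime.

8

Binding: production and airtime. Non-binding: budget (23 unused).
Since budget is not tight, its dual is 0.
The binding rows give the dual system: 1·y_production + 4·y_airtime = 34 and 6·y_production + 5·y_airtime = 52.
→ y_production = 2 and y_airtime = 8.
Shadow price of airtime = 8.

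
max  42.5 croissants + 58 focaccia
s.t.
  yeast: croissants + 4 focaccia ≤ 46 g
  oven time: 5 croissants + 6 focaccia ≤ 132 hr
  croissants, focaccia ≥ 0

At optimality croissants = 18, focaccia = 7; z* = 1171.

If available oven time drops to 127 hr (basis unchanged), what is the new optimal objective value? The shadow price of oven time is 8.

Δb = -5, so new z* = 1171 + (8)·(-5) = 1171 − 40 = 1131.

1131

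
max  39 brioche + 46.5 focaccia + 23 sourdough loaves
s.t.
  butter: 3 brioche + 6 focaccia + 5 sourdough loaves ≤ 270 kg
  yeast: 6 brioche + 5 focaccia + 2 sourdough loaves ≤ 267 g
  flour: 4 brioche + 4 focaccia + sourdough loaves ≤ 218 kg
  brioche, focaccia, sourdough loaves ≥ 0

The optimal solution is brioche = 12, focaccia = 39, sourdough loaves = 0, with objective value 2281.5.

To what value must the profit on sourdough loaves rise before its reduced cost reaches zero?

29

Check each constraint at x*: butter 270/270 (tight); yeast 267/267 (tight); flour 204/218 (slack 14).
By complementary slackness, y = 0 for the non-binding constraint.
Dual feasibility on the basic columns requires 3·y_butter + 6·y_yeast = 39, 6·y_butter + 5·y_yeast = 46.5.
This yields shadow prices y_butter = 4, y_yeast = 4.5.
sourdough loaves enters the basis when its profit ≥ yᵀa₃ = 4·5 + 4.5·2 = 29.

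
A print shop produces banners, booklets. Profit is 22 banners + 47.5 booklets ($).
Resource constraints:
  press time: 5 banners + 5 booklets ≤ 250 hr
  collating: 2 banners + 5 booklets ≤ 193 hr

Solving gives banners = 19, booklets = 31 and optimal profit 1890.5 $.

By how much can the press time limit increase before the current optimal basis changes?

Binding constraints: press time, collating. The basis is B = [[5,5],[2,5]] with det 15.
Per unit increase in press time, x* moves by d = (0.3333, -0.1333).
The basis stays optimal until booklets reaches 0; allowable increase = 232.5 hr.

232.5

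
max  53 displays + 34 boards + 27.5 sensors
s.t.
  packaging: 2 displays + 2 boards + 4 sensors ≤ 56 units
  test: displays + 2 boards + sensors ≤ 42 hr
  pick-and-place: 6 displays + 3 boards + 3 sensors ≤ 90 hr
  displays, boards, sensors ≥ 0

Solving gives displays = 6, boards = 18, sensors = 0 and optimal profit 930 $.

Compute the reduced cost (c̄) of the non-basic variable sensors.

-1.5

Check each constraint at x*: packaging 48/56 (slack 8); test 42/42 (tight); pick-and-place 90/90 (tight).
By complementary slackness, y = 0 for the non-binding constraint.
Dual feasibility on the basic columns requires 1·y_test + 6·y_pick-and-place = 53, 2·y_test + 3·y_pick-and-place = 34.
This yields shadow prices y_test = 5, y_pick-and-place = 8.
Reduced cost of sensors: c₃ − yᵀa₃ = 27.5 − (5·1 + 8·3) = 27.5 − 29 = -1.5.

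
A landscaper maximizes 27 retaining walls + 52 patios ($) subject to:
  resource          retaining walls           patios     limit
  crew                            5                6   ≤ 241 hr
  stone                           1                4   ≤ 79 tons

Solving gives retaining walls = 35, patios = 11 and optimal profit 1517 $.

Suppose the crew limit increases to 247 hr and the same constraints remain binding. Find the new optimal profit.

Check each constraint at x*: crew 241/241 (tight); stone 79/79 (tight).
From A_Bᵀ y = c: 5·y_crew + 1·y_stone = 27; 6·y_crew + 4·y_stone = 52.
This yields shadow prices y_crew = 4, y_stone = 7.
Δz = y_crew·Δb = 4 × (6) = 24, so new z* = 1517 + 24 = 1541.

1541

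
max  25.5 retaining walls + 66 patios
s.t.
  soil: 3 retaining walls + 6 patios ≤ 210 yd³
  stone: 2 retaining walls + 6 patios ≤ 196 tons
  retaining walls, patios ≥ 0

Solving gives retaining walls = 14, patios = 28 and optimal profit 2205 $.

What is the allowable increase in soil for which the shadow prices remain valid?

Binding constraints: soil, stone. The basis is B = [[3,6],[2,6]] with det 6.
Per unit increase in soil, x* moves by d = (1, -0.3333).
The basis stays optimal until patios reaches 0; allowable increase = 84 yd³.

84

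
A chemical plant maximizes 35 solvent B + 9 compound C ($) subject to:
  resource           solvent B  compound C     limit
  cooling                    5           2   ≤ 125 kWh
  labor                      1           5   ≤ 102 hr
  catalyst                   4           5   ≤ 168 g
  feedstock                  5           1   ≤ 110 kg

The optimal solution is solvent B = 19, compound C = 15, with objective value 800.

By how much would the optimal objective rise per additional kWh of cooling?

2

Binding: cooling and feedstock. Non-binding: labor (8 unused), catalyst (17 unused).
Since labor, catalyst are not tight, their duals are 0.
The binding rows give the dual system: 5·y_cooling + 5·y_feedstock = 35 and 2·y_cooling + 1·y_feedstock = 9.
→ y_cooling = 2 and y_feedstock = 5.
Shadow price of cooling = 2.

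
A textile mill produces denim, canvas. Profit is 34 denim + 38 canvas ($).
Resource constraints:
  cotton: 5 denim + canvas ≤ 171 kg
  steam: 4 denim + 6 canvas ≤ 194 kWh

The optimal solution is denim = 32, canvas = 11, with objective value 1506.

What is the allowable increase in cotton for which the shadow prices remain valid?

71.5

Binding constraints: cotton, steam. The basis is B = [[5,1],[4,6]] with det 26.
Per unit increase in cotton, x* moves by d = (0.2308, -0.1538).
The basis stays optimal until canvas reaches 0; allowable increase = 71.5 kg.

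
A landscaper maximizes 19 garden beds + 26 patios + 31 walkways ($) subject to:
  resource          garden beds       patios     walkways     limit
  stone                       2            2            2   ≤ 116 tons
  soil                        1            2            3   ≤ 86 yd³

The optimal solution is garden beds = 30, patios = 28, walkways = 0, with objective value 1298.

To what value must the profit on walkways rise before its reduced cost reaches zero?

33

Check each constraint at x*: stone 116/116 (tight); soil 86/86 (tight).
The binding rows give the dual system: 2·y_stone + 1·y_soil = 19 and 2·y_stone + 2·y_soil = 26.
Solving: y_stone = 6, y_soil = 7.
walkways enters the basis when its profit ≥ yᵀa₃ = 6·2 + 7·3 = 33.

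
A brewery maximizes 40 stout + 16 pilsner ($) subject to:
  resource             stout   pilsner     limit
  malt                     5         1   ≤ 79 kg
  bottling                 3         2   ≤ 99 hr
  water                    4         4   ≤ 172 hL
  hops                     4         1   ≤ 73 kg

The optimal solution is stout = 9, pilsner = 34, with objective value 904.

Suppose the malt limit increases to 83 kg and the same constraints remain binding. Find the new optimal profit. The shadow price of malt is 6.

928

Δb = 4, so new z* = 904 + (6)·(4) = 904 + 24 = 928.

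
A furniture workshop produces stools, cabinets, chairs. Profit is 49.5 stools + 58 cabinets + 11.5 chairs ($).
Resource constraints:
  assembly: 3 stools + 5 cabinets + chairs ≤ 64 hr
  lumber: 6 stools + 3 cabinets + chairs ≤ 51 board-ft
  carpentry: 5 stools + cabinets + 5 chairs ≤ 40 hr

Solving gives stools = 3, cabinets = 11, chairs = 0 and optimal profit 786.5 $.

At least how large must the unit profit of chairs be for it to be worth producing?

13

At the optimum: assembly uses 64 of 64 (binding); lumber uses 51 of 51 (binding); carpentry uses 26 of 40 (slack = 14).
By complementary slackness, y = 0 for the non-binding constraint.
Dual feasibility on the basic columns requires 3·y_assembly + 6·y_lumber = 49.5, 5·y_assembly + 3·y_lumber = 58.
Solving: y_assembly = 9.5, y_lumber = 3.5.
chairs enters the basis when its profit ≥ yᵀa₃ = 9.5·1 + 3.5·1 = 13.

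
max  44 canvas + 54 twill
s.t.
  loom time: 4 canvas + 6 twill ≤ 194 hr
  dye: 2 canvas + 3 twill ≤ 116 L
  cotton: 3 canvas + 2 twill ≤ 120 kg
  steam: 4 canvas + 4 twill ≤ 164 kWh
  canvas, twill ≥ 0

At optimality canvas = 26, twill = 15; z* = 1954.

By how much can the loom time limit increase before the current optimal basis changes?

38

Binding constraints: loom time, steam. The basis is B = [[4,6],[4,4]] with det -8.
Per unit increase in loom time, x* moves by d = (-0.5, 0.5).
The basis stays optimal until dye becomes binding; allowable increase = 38 hr.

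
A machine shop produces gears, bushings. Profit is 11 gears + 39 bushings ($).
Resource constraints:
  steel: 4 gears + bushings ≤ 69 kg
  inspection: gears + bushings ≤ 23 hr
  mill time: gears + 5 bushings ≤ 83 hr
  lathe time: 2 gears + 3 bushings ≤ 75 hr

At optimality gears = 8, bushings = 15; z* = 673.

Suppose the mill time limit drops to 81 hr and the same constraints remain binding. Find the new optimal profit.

659

At the optimum: steel uses 47 of 69 (slack = 22); inspection uses 23 of 23 (binding); mill time uses 83 of 83 (binding); lathe time uses 61 of 75 (slack = 14).
Slack constraints have shadow price 0 (complementary slackness).
From A_Bᵀ y = c: 1·y_inspection + 1·y_mill time = 11; 1·y_inspection + 5·y_mill time = 39.
→ y_inspection = 4 and y_mill time = 7.
Δz = y_mill time·Δb = 7 × (-2) = -14, so new z* = 673 − 14 = 659.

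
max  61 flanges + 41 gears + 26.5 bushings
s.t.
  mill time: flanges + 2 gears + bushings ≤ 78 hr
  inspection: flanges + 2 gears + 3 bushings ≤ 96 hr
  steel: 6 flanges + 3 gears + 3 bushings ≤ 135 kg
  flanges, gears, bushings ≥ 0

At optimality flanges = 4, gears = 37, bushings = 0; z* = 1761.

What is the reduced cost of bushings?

-7.5

Binding: mill time and steel. Non-binding: inspection (18 unused).
Slack constraints have shadow price 0 (complementary slackness).
Dual feasibility on the basic columns requires 1·y_mill time + 6·y_steel = 61, 2·y_mill time + 3·y_steel = 41.
Solving: y_mill time = 7, y_steel = 9.
Reduced cost of bushings: c₃ − yᵀa₃ = 26.5 − (7·1 + 9·3) = 26.5 − 34 = -7.5.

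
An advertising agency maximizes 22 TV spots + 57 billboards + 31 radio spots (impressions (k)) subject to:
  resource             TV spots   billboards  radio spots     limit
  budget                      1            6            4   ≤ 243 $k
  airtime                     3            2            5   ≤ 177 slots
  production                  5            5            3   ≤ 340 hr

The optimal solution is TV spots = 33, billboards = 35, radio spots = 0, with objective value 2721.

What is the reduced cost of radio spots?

Check each constraint at x*: budget 243/243 (tight); airtime 169/177 (slack 8); production 340/340 (tight).
By complementary slackness, y = 0 for the non-binding constraint.
From A_Bᵀ y = c: 1·y_budget + 5·y_production = 22; 6·y_budget + 5·y_production = 57.
Solving: y_budget = 7, y_production = 3.
Reduced cost of radio spots: c₃ − yᵀa₃ = 31 − (7·4 + 3·3) = 31 − 37 = -6.

-6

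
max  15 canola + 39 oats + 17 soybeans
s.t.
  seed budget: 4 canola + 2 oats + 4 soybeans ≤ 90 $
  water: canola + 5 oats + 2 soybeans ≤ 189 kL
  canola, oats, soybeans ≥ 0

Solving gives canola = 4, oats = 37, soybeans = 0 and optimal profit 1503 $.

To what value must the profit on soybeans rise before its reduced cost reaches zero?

Both seed budget and water are binding at x*.
From A_Bᵀ y = c: 4·y_seed budget + 1·y_water = 15; 2·y_seed budget + 5·y_water = 39.
This yields shadow prices y_seed budget = 2, y_water = 7.
soybeans enters the basis when its profit ≥ yᵀa₃ = 2·4 + 7·2 = 22.

22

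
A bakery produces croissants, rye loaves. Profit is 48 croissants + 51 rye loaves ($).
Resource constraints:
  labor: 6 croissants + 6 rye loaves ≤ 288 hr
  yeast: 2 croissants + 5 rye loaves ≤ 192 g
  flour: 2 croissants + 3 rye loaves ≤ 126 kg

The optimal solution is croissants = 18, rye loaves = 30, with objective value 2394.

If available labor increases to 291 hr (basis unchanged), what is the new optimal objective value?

Binding: labor and flour. Non-binding: yeast (6 unused).
By complementary slackness, y = 0 for the non-binding constraint.
The binding rows give the dual system: 6·y_labor + 2·y_flour = 48 and 6·y_labor + 3·y_flour = 51.
This yields shadow prices y_labor = 7, y_flour = 3.
Δz = y_labor·Δb = 7 × (3) = 21, so new z* = 2394 + 21 = 2415.

2415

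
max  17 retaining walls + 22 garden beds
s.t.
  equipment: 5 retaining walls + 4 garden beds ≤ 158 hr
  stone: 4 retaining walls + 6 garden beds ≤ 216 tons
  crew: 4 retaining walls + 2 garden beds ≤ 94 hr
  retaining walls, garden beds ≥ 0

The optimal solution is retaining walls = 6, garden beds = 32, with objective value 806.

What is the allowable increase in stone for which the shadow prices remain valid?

Binding constraints: equipment, stone. The basis is B = [[5,4],[4,6]] with det 14.
Per unit increase in stone, x* moves by d = (-0.2857, 0.3571).
The basis stays optimal until retaining walls reaches 0; allowable increase = 21 tons.

21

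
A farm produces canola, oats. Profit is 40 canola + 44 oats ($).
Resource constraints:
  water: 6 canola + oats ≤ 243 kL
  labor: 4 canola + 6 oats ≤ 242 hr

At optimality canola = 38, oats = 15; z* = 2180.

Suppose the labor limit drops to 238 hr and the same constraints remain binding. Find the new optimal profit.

Check each constraint at x*: water 243/243 (tight); labor 242/242 (tight).
Dual feasibility on the basic columns requires 6·y_water + 4·y_labor = 40, 1·y_water + 6·y_labor = 44.
This yields shadow prices y_water = 2, y_labor = 7.
Δz = y_labor·Δb = 7 × (-4) = -28, so new z* = 2180 − 28 = 2152.

2152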